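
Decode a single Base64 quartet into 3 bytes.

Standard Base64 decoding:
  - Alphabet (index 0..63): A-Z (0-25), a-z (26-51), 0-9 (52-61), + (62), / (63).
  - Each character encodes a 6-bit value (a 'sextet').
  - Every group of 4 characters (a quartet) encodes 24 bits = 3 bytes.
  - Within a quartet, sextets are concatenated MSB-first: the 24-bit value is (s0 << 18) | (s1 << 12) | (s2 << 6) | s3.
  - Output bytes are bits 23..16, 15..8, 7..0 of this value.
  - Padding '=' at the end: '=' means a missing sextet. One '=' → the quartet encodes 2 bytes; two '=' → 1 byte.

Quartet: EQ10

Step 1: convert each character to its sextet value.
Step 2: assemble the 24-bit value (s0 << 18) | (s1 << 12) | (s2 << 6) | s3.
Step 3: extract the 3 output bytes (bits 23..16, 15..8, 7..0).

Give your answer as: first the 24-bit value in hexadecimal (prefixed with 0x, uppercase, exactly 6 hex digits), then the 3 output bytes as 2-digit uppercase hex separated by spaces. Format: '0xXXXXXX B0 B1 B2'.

Sextets: E=4, Q=16, 1=53, 0=52
24-bit: (4<<18) | (16<<12) | (53<<6) | 52
      = 0x100000 | 0x010000 | 0x000D40 | 0x000034
      = 0x110D74
Bytes: (v>>16)&0xFF=11, (v>>8)&0xFF=0D, v&0xFF=74

Answer: 0x110D74 11 0D 74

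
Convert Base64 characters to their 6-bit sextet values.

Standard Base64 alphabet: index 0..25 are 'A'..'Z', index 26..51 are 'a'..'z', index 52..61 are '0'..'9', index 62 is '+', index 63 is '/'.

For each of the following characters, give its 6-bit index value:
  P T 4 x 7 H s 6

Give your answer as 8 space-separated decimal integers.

Answer: 15 19 56 49 59 7 44 58

Derivation:
'P': A..Z range, ord('P') − ord('A') = 15
'T': A..Z range, ord('T') − ord('A') = 19
'4': 0..9 range, 52 + ord('4') − ord('0') = 56
'x': a..z range, 26 + ord('x') − ord('a') = 49
'7': 0..9 range, 52 + ord('7') − ord('0') = 59
'H': A..Z range, ord('H') − ord('A') = 7
's': a..z range, 26 + ord('s') − ord('a') = 44
'6': 0..9 range, 52 + ord('6') − ord('0') = 58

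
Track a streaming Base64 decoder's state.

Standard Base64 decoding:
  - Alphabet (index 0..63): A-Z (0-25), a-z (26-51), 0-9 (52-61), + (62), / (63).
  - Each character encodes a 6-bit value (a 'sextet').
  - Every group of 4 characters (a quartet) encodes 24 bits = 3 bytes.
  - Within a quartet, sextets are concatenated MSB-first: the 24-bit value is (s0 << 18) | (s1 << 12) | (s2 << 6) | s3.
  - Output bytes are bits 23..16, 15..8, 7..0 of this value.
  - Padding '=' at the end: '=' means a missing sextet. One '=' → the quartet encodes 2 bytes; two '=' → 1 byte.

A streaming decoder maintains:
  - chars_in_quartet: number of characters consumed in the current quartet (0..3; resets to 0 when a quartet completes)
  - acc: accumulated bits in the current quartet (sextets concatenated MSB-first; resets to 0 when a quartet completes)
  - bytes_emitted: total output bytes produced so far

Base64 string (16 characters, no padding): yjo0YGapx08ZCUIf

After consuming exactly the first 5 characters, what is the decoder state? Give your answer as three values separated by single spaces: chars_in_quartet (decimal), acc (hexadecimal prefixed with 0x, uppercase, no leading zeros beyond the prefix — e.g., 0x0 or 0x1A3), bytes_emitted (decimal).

Answer: 1 0x18 3

Derivation:
After char 0 ('y'=50): chars_in_quartet=1 acc=0x32 bytes_emitted=0
After char 1 ('j'=35): chars_in_quartet=2 acc=0xCA3 bytes_emitted=0
After char 2 ('o'=40): chars_in_quartet=3 acc=0x328E8 bytes_emitted=0
After char 3 ('0'=52): chars_in_quartet=4 acc=0xCA3A34 -> emit CA 3A 34, reset; bytes_emitted=3
After char 4 ('Y'=24): chars_in_quartet=1 acc=0x18 bytes_emitted=3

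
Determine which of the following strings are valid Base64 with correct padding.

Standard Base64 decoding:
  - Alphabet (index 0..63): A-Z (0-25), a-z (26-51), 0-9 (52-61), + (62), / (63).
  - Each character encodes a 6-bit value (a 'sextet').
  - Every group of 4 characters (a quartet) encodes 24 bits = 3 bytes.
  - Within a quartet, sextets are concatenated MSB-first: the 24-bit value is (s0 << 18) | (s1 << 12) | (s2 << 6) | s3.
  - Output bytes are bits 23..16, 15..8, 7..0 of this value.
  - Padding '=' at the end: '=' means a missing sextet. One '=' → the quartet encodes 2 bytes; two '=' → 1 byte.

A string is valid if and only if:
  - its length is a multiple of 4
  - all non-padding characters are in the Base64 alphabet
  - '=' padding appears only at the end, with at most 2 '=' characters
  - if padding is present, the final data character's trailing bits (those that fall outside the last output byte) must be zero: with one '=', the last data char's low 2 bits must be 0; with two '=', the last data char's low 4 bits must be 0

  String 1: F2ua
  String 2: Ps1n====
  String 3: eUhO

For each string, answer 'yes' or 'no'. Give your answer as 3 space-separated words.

Answer: yes no yes

Derivation:
String 1: 'F2ua' → valid
String 2: 'Ps1n====' → invalid (4 pad chars (max 2))
String 3: 'eUhO' → valid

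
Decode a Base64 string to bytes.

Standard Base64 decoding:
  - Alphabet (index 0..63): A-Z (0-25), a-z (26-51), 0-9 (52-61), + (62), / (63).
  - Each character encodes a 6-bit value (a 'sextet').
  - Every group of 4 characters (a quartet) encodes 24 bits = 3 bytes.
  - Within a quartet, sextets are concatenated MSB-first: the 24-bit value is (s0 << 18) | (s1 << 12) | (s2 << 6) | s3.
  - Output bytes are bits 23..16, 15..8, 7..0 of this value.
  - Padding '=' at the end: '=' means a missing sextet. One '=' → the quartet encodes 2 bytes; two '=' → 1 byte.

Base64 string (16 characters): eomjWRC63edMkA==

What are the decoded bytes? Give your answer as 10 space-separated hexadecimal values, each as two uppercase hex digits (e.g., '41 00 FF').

After char 0 ('e'=30): chars_in_quartet=1 acc=0x1E bytes_emitted=0
After char 1 ('o'=40): chars_in_quartet=2 acc=0x7A8 bytes_emitted=0
After char 2 ('m'=38): chars_in_quartet=3 acc=0x1EA26 bytes_emitted=0
After char 3 ('j'=35): chars_in_quartet=4 acc=0x7A89A3 -> emit 7A 89 A3, reset; bytes_emitted=3
After char 4 ('W'=22): chars_in_quartet=1 acc=0x16 bytes_emitted=3
After char 5 ('R'=17): chars_in_quartet=2 acc=0x591 bytes_emitted=3
After char 6 ('C'=2): chars_in_quartet=3 acc=0x16442 bytes_emitted=3
After char 7 ('6'=58): chars_in_quartet=4 acc=0x5910BA -> emit 59 10 BA, reset; bytes_emitted=6
After char 8 ('3'=55): chars_in_quartet=1 acc=0x37 bytes_emitted=6
After char 9 ('e'=30): chars_in_quartet=2 acc=0xDDE bytes_emitted=6
After char 10 ('d'=29): chars_in_quartet=3 acc=0x3779D bytes_emitted=6
After char 11 ('M'=12): chars_in_quartet=4 acc=0xDDE74C -> emit DD E7 4C, reset; bytes_emitted=9
After char 12 ('k'=36): chars_in_quartet=1 acc=0x24 bytes_emitted=9
After char 13 ('A'=0): chars_in_quartet=2 acc=0x900 bytes_emitted=9
Padding '==': partial quartet acc=0x900 -> emit 90; bytes_emitted=10

Answer: 7A 89 A3 59 10 BA DD E7 4C 90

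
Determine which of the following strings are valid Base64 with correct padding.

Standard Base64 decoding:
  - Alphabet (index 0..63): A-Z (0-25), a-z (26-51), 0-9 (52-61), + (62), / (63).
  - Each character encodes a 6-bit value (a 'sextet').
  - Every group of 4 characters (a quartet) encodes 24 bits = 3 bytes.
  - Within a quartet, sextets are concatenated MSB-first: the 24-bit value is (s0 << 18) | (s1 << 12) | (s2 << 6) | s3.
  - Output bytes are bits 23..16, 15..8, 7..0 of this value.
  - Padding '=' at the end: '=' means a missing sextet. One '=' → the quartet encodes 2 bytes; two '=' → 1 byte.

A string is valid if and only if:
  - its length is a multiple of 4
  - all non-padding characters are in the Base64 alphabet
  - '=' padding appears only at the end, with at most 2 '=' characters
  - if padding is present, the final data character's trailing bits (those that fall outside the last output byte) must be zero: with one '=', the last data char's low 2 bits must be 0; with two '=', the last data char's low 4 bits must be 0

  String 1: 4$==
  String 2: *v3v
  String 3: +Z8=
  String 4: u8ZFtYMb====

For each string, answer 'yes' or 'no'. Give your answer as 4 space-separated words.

Answer: no no yes no

Derivation:
String 1: '4$==' → invalid (bad char(s): ['$'])
String 2: '*v3v' → invalid (bad char(s): ['*'])
String 3: '+Z8=' → valid
String 4: 'u8ZFtYMb====' → invalid (4 pad chars (max 2))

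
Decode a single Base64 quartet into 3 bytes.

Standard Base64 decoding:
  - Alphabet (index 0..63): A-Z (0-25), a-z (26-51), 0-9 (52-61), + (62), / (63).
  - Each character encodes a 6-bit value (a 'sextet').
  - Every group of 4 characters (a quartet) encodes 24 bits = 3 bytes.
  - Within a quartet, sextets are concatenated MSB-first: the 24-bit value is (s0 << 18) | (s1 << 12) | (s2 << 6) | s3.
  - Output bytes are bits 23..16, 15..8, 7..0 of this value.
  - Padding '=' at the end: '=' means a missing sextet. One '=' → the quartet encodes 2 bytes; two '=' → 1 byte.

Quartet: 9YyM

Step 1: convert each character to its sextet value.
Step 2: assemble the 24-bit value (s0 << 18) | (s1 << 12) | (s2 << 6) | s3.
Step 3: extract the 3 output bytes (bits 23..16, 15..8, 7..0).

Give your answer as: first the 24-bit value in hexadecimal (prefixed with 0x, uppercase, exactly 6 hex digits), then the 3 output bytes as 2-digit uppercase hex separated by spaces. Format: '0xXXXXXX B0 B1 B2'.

Answer: 0xF58C8C F5 8C 8C

Derivation:
Sextets: 9=61, Y=24, y=50, M=12
24-bit: (61<<18) | (24<<12) | (50<<6) | 12
      = 0xF40000 | 0x018000 | 0x000C80 | 0x00000C
      = 0xF58C8C
Bytes: (v>>16)&0xFF=F5, (v>>8)&0xFF=8C, v&0xFF=8C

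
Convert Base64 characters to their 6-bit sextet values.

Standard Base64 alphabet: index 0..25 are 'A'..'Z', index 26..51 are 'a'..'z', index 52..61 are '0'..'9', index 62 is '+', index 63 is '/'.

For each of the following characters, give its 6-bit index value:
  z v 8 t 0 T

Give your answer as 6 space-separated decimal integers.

'z': a..z range, 26 + ord('z') − ord('a') = 51
'v': a..z range, 26 + ord('v') − ord('a') = 47
'8': 0..9 range, 52 + ord('8') − ord('0') = 60
't': a..z range, 26 + ord('t') − ord('a') = 45
'0': 0..9 range, 52 + ord('0') − ord('0') = 52
'T': A..Z range, ord('T') − ord('A') = 19

Answer: 51 47 60 45 52 19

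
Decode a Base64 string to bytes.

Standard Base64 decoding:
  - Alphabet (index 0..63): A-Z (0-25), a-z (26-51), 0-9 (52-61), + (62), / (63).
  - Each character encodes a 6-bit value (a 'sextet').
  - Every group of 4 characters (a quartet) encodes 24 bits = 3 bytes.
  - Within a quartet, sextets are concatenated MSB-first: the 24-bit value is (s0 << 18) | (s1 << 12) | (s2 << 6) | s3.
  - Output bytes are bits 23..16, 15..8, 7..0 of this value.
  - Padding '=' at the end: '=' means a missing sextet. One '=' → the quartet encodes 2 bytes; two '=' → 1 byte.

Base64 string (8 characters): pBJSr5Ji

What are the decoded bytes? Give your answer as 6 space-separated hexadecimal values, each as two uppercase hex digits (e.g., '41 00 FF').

Answer: A4 12 52 AF 92 62

Derivation:
After char 0 ('p'=41): chars_in_quartet=1 acc=0x29 bytes_emitted=0
After char 1 ('B'=1): chars_in_quartet=2 acc=0xA41 bytes_emitted=0
After char 2 ('J'=9): chars_in_quartet=3 acc=0x29049 bytes_emitted=0
After char 3 ('S'=18): chars_in_quartet=4 acc=0xA41252 -> emit A4 12 52, reset; bytes_emitted=3
After char 4 ('r'=43): chars_in_quartet=1 acc=0x2B bytes_emitted=3
After char 5 ('5'=57): chars_in_quartet=2 acc=0xAF9 bytes_emitted=3
After char 6 ('J'=9): chars_in_quartet=3 acc=0x2BE49 bytes_emitted=3
After char 7 ('i'=34): chars_in_quartet=4 acc=0xAF9262 -> emit AF 92 62, reset; bytes_emitted=6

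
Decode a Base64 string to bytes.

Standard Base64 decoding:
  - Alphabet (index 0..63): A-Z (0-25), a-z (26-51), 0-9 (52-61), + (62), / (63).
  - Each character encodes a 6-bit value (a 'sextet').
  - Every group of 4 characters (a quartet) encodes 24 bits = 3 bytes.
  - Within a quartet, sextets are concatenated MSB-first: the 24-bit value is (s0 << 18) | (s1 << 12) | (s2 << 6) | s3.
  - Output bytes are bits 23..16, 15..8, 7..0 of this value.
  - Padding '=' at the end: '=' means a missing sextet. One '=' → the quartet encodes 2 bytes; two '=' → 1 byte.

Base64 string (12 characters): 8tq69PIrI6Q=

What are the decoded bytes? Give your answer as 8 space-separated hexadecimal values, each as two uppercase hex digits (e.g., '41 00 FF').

Answer: F2 DA BA F4 F2 2B 23 A4

Derivation:
After char 0 ('8'=60): chars_in_quartet=1 acc=0x3C bytes_emitted=0
After char 1 ('t'=45): chars_in_quartet=2 acc=0xF2D bytes_emitted=0
After char 2 ('q'=42): chars_in_quartet=3 acc=0x3CB6A bytes_emitted=0
After char 3 ('6'=58): chars_in_quartet=4 acc=0xF2DABA -> emit F2 DA BA, reset; bytes_emitted=3
After char 4 ('9'=61): chars_in_quartet=1 acc=0x3D bytes_emitted=3
After char 5 ('P'=15): chars_in_quartet=2 acc=0xF4F bytes_emitted=3
After char 6 ('I'=8): chars_in_quartet=3 acc=0x3D3C8 bytes_emitted=3
After char 7 ('r'=43): chars_in_quartet=4 acc=0xF4F22B -> emit F4 F2 2B, reset; bytes_emitted=6
After char 8 ('I'=8): chars_in_quartet=1 acc=0x8 bytes_emitted=6
After char 9 ('6'=58): chars_in_quartet=2 acc=0x23A bytes_emitted=6
After char 10 ('Q'=16): chars_in_quartet=3 acc=0x8E90 bytes_emitted=6
Padding '=': partial quartet acc=0x8E90 -> emit 23 A4; bytes_emitted=8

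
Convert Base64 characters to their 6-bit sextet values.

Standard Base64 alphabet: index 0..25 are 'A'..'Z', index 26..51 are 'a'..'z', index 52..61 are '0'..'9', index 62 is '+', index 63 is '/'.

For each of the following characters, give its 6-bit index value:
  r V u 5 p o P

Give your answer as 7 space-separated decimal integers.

'r': a..z range, 26 + ord('r') − ord('a') = 43
'V': A..Z range, ord('V') − ord('A') = 21
'u': a..z range, 26 + ord('u') − ord('a') = 46
'5': 0..9 range, 52 + ord('5') − ord('0') = 57
'p': a..z range, 26 + ord('p') − ord('a') = 41
'o': a..z range, 26 + ord('o') − ord('a') = 40
'P': A..Z range, ord('P') − ord('A') = 15

Answer: 43 21 46 57 41 40 15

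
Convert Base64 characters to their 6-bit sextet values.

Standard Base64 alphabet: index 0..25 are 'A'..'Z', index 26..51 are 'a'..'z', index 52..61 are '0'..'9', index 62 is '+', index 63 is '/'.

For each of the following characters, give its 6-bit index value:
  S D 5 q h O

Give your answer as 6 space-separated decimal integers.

'S': A..Z range, ord('S') − ord('A') = 18
'D': A..Z range, ord('D') − ord('A') = 3
'5': 0..9 range, 52 + ord('5') − ord('0') = 57
'q': a..z range, 26 + ord('q') − ord('a') = 42
'h': a..z range, 26 + ord('h') − ord('a') = 33
'O': A..Z range, ord('O') − ord('A') = 14

Answer: 18 3 57 42 33 14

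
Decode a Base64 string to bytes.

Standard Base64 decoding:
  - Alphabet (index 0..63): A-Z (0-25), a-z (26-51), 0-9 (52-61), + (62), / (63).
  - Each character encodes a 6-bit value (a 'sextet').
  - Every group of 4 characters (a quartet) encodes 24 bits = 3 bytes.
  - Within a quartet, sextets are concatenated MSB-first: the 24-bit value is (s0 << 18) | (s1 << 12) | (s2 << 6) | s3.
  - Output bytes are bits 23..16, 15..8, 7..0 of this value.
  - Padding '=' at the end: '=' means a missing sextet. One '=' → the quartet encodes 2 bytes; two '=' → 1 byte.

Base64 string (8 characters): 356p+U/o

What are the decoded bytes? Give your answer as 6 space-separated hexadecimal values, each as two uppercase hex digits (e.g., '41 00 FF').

After char 0 ('3'=55): chars_in_quartet=1 acc=0x37 bytes_emitted=0
After char 1 ('5'=57): chars_in_quartet=2 acc=0xDF9 bytes_emitted=0
After char 2 ('6'=58): chars_in_quartet=3 acc=0x37E7A bytes_emitted=0
After char 3 ('p'=41): chars_in_quartet=4 acc=0xDF9EA9 -> emit DF 9E A9, reset; bytes_emitted=3
After char 4 ('+'=62): chars_in_quartet=1 acc=0x3E bytes_emitted=3
After char 5 ('U'=20): chars_in_quartet=2 acc=0xF94 bytes_emitted=3
After char 6 ('/'=63): chars_in_quartet=3 acc=0x3E53F bytes_emitted=3
After char 7 ('o'=40): chars_in_quartet=4 acc=0xF94FE8 -> emit F9 4F E8, reset; bytes_emitted=6

Answer: DF 9E A9 F9 4F E8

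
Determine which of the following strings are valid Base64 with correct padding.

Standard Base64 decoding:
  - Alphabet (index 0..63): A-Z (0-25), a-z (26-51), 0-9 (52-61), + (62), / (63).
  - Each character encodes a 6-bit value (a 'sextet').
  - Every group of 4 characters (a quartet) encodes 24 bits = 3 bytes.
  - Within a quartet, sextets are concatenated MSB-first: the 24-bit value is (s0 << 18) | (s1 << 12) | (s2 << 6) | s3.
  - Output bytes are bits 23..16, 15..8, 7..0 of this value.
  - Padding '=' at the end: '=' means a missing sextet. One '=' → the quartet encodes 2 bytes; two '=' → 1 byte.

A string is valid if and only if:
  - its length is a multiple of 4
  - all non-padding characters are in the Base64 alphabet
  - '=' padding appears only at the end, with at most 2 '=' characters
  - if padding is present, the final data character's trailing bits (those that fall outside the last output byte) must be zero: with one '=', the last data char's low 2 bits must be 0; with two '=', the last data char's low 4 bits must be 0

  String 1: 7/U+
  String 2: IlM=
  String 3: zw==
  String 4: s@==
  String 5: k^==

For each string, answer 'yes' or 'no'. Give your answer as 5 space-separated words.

Answer: yes yes yes no no

Derivation:
String 1: '7/U+' → valid
String 2: 'IlM=' → valid
String 3: 'zw==' → valid
String 4: 's@==' → invalid (bad char(s): ['@'])
String 5: 'k^==' → invalid (bad char(s): ['^'])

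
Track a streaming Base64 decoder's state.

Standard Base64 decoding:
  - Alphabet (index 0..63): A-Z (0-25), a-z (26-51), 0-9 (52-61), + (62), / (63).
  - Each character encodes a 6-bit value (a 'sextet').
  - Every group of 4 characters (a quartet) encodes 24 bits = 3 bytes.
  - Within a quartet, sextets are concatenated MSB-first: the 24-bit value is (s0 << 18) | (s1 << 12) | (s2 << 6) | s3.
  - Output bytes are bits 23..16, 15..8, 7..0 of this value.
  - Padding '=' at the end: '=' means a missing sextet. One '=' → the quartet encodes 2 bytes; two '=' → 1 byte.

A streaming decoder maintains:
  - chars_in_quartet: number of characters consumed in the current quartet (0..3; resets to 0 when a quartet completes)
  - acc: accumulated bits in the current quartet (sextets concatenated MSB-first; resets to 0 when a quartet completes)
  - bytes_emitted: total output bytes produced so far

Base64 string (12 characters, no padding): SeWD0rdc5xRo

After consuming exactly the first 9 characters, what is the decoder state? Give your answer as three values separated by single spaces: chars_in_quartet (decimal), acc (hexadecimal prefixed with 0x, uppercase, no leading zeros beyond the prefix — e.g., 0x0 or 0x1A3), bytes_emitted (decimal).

Answer: 1 0x39 6

Derivation:
After char 0 ('S'=18): chars_in_quartet=1 acc=0x12 bytes_emitted=0
After char 1 ('e'=30): chars_in_quartet=2 acc=0x49E bytes_emitted=0
After char 2 ('W'=22): chars_in_quartet=3 acc=0x12796 bytes_emitted=0
After char 3 ('D'=3): chars_in_quartet=4 acc=0x49E583 -> emit 49 E5 83, reset; bytes_emitted=3
After char 4 ('0'=52): chars_in_quartet=1 acc=0x34 bytes_emitted=3
After char 5 ('r'=43): chars_in_quartet=2 acc=0xD2B bytes_emitted=3
After char 6 ('d'=29): chars_in_quartet=3 acc=0x34ADD bytes_emitted=3
After char 7 ('c'=28): chars_in_quartet=4 acc=0xD2B75C -> emit D2 B7 5C, reset; bytes_emitted=6
After char 8 ('5'=57): chars_in_quartet=1 acc=0x39 bytes_emitted=6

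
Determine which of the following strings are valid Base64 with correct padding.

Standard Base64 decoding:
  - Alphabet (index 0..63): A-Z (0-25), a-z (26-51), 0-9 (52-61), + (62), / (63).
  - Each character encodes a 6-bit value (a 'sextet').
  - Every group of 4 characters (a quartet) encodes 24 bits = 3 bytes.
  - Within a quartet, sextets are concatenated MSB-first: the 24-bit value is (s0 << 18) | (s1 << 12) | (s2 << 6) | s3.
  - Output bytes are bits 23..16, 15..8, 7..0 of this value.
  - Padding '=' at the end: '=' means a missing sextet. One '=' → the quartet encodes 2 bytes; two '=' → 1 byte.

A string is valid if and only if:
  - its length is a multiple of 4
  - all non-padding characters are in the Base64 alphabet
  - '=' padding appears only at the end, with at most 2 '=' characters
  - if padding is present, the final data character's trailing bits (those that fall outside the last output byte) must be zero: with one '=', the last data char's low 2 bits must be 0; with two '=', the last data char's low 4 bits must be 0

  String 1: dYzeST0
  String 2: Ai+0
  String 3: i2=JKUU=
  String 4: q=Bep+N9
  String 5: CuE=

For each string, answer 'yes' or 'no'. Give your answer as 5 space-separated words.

Answer: no yes no no yes

Derivation:
String 1: 'dYzeST0' → invalid (len=7 not mult of 4)
String 2: 'Ai+0' → valid
String 3: 'i2=JKUU=' → invalid (bad char(s): ['=']; '=' in middle)
String 4: 'q=Bep+N9' → invalid (bad char(s): ['=']; '=' in middle)
String 5: 'CuE=' → valid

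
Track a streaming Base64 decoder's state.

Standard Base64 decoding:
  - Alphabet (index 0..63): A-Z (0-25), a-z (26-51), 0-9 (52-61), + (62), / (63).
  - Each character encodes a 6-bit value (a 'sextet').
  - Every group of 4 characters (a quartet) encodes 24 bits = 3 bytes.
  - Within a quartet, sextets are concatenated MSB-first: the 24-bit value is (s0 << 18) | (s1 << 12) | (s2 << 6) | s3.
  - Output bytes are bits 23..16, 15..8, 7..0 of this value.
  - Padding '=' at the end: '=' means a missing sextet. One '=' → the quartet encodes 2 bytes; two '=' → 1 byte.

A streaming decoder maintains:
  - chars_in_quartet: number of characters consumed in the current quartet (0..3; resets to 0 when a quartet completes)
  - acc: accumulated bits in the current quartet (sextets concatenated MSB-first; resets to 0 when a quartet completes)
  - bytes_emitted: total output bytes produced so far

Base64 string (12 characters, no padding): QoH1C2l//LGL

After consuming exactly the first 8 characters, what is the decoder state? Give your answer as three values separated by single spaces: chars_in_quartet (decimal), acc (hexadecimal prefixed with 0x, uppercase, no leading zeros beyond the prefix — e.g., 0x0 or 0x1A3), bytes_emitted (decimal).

Answer: 0 0x0 6

Derivation:
After char 0 ('Q'=16): chars_in_quartet=1 acc=0x10 bytes_emitted=0
After char 1 ('o'=40): chars_in_quartet=2 acc=0x428 bytes_emitted=0
After char 2 ('H'=7): chars_in_quartet=3 acc=0x10A07 bytes_emitted=0
After char 3 ('1'=53): chars_in_quartet=4 acc=0x4281F5 -> emit 42 81 F5, reset; bytes_emitted=3
After char 4 ('C'=2): chars_in_quartet=1 acc=0x2 bytes_emitted=3
After char 5 ('2'=54): chars_in_quartet=2 acc=0xB6 bytes_emitted=3
After char 6 ('l'=37): chars_in_quartet=3 acc=0x2DA5 bytes_emitted=3
After char 7 ('/'=63): chars_in_quartet=4 acc=0xB697F -> emit 0B 69 7F, reset; bytes_emitted=6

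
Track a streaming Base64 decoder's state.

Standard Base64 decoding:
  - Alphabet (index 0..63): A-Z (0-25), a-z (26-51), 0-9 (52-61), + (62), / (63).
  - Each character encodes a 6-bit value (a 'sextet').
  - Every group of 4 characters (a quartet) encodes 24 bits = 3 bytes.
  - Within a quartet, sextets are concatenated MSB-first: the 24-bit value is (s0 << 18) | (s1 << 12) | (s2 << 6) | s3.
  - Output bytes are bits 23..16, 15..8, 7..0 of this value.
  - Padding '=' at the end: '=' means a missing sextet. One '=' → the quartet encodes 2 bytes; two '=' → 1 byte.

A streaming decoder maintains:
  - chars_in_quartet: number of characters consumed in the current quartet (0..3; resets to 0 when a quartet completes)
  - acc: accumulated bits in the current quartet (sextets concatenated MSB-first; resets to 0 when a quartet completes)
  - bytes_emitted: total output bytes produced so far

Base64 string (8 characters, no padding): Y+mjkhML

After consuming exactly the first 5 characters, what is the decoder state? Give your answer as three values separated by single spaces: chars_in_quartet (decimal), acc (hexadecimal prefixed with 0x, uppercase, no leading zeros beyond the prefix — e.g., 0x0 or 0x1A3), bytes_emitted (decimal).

After char 0 ('Y'=24): chars_in_quartet=1 acc=0x18 bytes_emitted=0
After char 1 ('+'=62): chars_in_quartet=2 acc=0x63E bytes_emitted=0
After char 2 ('m'=38): chars_in_quartet=3 acc=0x18FA6 bytes_emitted=0
After char 3 ('j'=35): chars_in_quartet=4 acc=0x63E9A3 -> emit 63 E9 A3, reset; bytes_emitted=3
After char 4 ('k'=36): chars_in_quartet=1 acc=0x24 bytes_emitted=3

Answer: 1 0x24 3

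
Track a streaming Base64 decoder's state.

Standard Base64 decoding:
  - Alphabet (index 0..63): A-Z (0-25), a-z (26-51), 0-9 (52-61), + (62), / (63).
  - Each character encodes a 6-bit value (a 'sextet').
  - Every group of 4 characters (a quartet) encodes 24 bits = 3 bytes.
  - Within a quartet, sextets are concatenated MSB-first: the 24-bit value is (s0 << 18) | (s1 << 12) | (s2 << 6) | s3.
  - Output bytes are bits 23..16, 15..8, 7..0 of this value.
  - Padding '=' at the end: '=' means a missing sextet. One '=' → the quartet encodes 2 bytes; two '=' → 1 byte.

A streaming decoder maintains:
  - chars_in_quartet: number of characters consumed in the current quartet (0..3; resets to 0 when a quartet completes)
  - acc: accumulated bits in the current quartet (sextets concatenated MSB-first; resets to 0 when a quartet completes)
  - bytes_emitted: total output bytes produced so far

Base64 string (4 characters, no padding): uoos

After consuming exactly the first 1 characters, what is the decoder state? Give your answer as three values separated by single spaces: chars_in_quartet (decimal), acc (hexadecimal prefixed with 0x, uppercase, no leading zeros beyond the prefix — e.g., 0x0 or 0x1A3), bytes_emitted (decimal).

After char 0 ('u'=46): chars_in_quartet=1 acc=0x2E bytes_emitted=0

Answer: 1 0x2E 0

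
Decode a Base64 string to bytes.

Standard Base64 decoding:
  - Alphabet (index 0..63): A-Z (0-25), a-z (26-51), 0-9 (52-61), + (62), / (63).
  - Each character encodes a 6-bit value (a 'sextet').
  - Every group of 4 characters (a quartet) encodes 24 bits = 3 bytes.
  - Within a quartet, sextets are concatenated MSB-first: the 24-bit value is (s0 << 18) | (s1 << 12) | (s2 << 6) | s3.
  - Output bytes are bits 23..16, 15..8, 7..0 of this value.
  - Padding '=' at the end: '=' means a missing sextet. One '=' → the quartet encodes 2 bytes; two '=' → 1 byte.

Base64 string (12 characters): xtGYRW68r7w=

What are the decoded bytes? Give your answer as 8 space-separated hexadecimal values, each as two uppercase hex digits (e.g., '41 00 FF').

After char 0 ('x'=49): chars_in_quartet=1 acc=0x31 bytes_emitted=0
After char 1 ('t'=45): chars_in_quartet=2 acc=0xC6D bytes_emitted=0
After char 2 ('G'=6): chars_in_quartet=3 acc=0x31B46 bytes_emitted=0
After char 3 ('Y'=24): chars_in_quartet=4 acc=0xC6D198 -> emit C6 D1 98, reset; bytes_emitted=3
After char 4 ('R'=17): chars_in_quartet=1 acc=0x11 bytes_emitted=3
After char 5 ('W'=22): chars_in_quartet=2 acc=0x456 bytes_emitted=3
After char 6 ('6'=58): chars_in_quartet=3 acc=0x115BA bytes_emitted=3
After char 7 ('8'=60): chars_in_quartet=4 acc=0x456EBC -> emit 45 6E BC, reset; bytes_emitted=6
After char 8 ('r'=43): chars_in_quartet=1 acc=0x2B bytes_emitted=6
After char 9 ('7'=59): chars_in_quartet=2 acc=0xAFB bytes_emitted=6
After char 10 ('w'=48): chars_in_quartet=3 acc=0x2BEF0 bytes_emitted=6
Padding '=': partial quartet acc=0x2BEF0 -> emit AF BC; bytes_emitted=8

Answer: C6 D1 98 45 6E BC AF BC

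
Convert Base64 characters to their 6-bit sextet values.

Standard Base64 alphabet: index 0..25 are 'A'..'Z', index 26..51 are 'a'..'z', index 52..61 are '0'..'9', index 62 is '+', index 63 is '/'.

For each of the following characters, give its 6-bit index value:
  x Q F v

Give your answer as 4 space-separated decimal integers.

'x': a..z range, 26 + ord('x') − ord('a') = 49
'Q': A..Z range, ord('Q') − ord('A') = 16
'F': A..Z range, ord('F') − ord('A') = 5
'v': a..z range, 26 + ord('v') − ord('a') = 47

Answer: 49 16 5 47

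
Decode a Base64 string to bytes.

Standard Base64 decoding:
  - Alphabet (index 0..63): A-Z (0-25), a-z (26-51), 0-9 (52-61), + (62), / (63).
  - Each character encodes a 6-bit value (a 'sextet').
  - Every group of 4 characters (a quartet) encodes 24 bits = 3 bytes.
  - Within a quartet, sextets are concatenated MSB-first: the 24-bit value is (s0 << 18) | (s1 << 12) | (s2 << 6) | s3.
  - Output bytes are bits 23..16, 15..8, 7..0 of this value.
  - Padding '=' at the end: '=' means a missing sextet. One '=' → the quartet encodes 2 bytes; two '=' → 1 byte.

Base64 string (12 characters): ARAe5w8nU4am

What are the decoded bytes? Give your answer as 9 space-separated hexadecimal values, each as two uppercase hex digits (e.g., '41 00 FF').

Answer: 01 10 1E E7 0F 27 53 86 A6

Derivation:
After char 0 ('A'=0): chars_in_quartet=1 acc=0x0 bytes_emitted=0
After char 1 ('R'=17): chars_in_quartet=2 acc=0x11 bytes_emitted=0
After char 2 ('A'=0): chars_in_quartet=3 acc=0x440 bytes_emitted=0
After char 3 ('e'=30): chars_in_quartet=4 acc=0x1101E -> emit 01 10 1E, reset; bytes_emitted=3
After char 4 ('5'=57): chars_in_quartet=1 acc=0x39 bytes_emitted=3
After char 5 ('w'=48): chars_in_quartet=2 acc=0xE70 bytes_emitted=3
After char 6 ('8'=60): chars_in_quartet=3 acc=0x39C3C bytes_emitted=3
After char 7 ('n'=39): chars_in_quartet=4 acc=0xE70F27 -> emit E7 0F 27, reset; bytes_emitted=6
After char 8 ('U'=20): chars_in_quartet=1 acc=0x14 bytes_emitted=6
After char 9 ('4'=56): chars_in_quartet=2 acc=0x538 bytes_emitted=6
After char 10 ('a'=26): chars_in_quartet=3 acc=0x14E1A bytes_emitted=6
After char 11 ('m'=38): chars_in_quartet=4 acc=0x5386A6 -> emit 53 86 A6, reset; bytes_emitted=9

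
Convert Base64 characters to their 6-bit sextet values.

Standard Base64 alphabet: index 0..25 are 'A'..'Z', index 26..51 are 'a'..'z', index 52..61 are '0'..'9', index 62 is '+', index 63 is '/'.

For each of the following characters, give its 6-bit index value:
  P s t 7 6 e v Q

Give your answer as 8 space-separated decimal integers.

'P': A..Z range, ord('P') − ord('A') = 15
's': a..z range, 26 + ord('s') − ord('a') = 44
't': a..z range, 26 + ord('t') − ord('a') = 45
'7': 0..9 range, 52 + ord('7') − ord('0') = 59
'6': 0..9 range, 52 + ord('6') − ord('0') = 58
'e': a..z range, 26 + ord('e') − ord('a') = 30
'v': a..z range, 26 + ord('v') − ord('a') = 47
'Q': A..Z range, ord('Q') − ord('A') = 16

Answer: 15 44 45 59 58 30 47 16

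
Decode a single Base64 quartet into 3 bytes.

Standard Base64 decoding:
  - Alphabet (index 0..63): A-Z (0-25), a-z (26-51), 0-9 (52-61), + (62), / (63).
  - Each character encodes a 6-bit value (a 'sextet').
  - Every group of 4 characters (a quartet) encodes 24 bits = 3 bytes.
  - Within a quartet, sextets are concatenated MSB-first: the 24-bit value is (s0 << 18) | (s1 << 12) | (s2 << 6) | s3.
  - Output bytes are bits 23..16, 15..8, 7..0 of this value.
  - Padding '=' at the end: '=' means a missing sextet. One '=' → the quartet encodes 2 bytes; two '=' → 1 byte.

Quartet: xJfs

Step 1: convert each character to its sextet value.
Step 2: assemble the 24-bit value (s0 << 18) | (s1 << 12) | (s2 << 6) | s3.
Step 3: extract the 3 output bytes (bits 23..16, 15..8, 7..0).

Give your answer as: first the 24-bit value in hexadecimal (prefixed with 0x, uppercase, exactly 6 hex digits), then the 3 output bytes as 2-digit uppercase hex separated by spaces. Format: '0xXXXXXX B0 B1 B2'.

Sextets: x=49, J=9, f=31, s=44
24-bit: (49<<18) | (9<<12) | (31<<6) | 44
      = 0xC40000 | 0x009000 | 0x0007C0 | 0x00002C
      = 0xC497EC
Bytes: (v>>16)&0xFF=C4, (v>>8)&0xFF=97, v&0xFF=EC

Answer: 0xC497EC C4 97 EC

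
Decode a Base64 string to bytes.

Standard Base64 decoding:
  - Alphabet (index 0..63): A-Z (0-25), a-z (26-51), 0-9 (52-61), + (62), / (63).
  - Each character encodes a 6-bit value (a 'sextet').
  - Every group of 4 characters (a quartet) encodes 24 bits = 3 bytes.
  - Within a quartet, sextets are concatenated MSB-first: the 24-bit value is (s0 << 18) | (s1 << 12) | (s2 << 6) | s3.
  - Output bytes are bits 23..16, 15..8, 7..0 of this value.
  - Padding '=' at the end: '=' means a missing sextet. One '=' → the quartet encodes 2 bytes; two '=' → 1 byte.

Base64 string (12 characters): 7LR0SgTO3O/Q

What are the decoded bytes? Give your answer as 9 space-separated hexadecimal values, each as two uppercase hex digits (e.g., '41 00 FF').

Answer: EC B4 74 4A 04 CE DC EF D0

Derivation:
After char 0 ('7'=59): chars_in_quartet=1 acc=0x3B bytes_emitted=0
After char 1 ('L'=11): chars_in_quartet=2 acc=0xECB bytes_emitted=0
After char 2 ('R'=17): chars_in_quartet=3 acc=0x3B2D1 bytes_emitted=0
After char 3 ('0'=52): chars_in_quartet=4 acc=0xECB474 -> emit EC B4 74, reset; bytes_emitted=3
After char 4 ('S'=18): chars_in_quartet=1 acc=0x12 bytes_emitted=3
After char 5 ('g'=32): chars_in_quartet=2 acc=0x4A0 bytes_emitted=3
After char 6 ('T'=19): chars_in_quartet=3 acc=0x12813 bytes_emitted=3
After char 7 ('O'=14): chars_in_quartet=4 acc=0x4A04CE -> emit 4A 04 CE, reset; bytes_emitted=6
After char 8 ('3'=55): chars_in_quartet=1 acc=0x37 bytes_emitted=6
After char 9 ('O'=14): chars_in_quartet=2 acc=0xDCE bytes_emitted=6
After char 10 ('/'=63): chars_in_quartet=3 acc=0x373BF bytes_emitted=6
After char 11 ('Q'=16): chars_in_quartet=4 acc=0xDCEFD0 -> emit DC EF D0, reset; bytes_emitted=9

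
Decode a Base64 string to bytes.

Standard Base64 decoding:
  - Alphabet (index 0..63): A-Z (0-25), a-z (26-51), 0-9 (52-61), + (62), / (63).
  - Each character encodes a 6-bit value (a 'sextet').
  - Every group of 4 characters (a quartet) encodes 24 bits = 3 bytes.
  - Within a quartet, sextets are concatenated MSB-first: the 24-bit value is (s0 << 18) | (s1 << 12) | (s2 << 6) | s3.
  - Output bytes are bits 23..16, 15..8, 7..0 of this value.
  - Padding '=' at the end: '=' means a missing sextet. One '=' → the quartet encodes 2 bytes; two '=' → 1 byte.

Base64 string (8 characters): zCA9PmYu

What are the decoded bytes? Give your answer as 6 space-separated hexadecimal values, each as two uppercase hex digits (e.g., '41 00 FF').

After char 0 ('z'=51): chars_in_quartet=1 acc=0x33 bytes_emitted=0
After char 1 ('C'=2): chars_in_quartet=2 acc=0xCC2 bytes_emitted=0
After char 2 ('A'=0): chars_in_quartet=3 acc=0x33080 bytes_emitted=0
After char 3 ('9'=61): chars_in_quartet=4 acc=0xCC203D -> emit CC 20 3D, reset; bytes_emitted=3
After char 4 ('P'=15): chars_in_quartet=1 acc=0xF bytes_emitted=3
After char 5 ('m'=38): chars_in_quartet=2 acc=0x3E6 bytes_emitted=3
After char 6 ('Y'=24): chars_in_quartet=3 acc=0xF998 bytes_emitted=3
After char 7 ('u'=46): chars_in_quartet=4 acc=0x3E662E -> emit 3E 66 2E, reset; bytes_emitted=6

Answer: CC 20 3D 3E 66 2E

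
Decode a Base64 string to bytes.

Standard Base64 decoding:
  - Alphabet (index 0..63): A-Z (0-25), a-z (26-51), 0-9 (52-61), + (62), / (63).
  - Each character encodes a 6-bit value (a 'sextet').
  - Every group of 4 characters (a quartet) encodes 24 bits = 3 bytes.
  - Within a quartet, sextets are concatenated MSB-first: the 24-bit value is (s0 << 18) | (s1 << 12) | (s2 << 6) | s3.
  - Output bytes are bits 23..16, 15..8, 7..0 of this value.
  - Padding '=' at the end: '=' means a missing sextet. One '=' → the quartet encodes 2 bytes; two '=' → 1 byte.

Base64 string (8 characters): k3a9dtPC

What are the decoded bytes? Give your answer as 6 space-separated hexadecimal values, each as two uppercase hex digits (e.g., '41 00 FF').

Answer: 93 76 BD 76 D3 C2

Derivation:
After char 0 ('k'=36): chars_in_quartet=1 acc=0x24 bytes_emitted=0
After char 1 ('3'=55): chars_in_quartet=2 acc=0x937 bytes_emitted=0
After char 2 ('a'=26): chars_in_quartet=3 acc=0x24DDA bytes_emitted=0
After char 3 ('9'=61): chars_in_quartet=4 acc=0x9376BD -> emit 93 76 BD, reset; bytes_emitted=3
After char 4 ('d'=29): chars_in_quartet=1 acc=0x1D bytes_emitted=3
After char 5 ('t'=45): chars_in_quartet=2 acc=0x76D bytes_emitted=3
After char 6 ('P'=15): chars_in_quartet=3 acc=0x1DB4F bytes_emitted=3
After char 7 ('C'=2): chars_in_quartet=4 acc=0x76D3C2 -> emit 76 D3 C2, reset; bytes_emitted=6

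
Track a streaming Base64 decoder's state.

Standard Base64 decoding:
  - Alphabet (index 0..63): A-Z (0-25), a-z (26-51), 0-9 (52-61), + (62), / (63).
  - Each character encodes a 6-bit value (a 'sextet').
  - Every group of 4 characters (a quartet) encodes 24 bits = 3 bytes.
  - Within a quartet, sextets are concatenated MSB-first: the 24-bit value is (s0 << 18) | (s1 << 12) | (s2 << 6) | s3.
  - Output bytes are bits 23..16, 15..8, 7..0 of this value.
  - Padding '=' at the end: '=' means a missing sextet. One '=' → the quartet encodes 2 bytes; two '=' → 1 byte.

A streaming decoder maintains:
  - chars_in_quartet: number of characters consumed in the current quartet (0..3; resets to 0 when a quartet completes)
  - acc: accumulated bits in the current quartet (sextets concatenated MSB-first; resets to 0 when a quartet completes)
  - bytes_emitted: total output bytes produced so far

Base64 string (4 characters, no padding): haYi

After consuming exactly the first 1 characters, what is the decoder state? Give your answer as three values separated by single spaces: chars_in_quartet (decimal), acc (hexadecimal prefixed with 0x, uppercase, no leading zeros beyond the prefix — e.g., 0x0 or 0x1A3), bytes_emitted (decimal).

After char 0 ('h'=33): chars_in_quartet=1 acc=0x21 bytes_emitted=0

Answer: 1 0x21 0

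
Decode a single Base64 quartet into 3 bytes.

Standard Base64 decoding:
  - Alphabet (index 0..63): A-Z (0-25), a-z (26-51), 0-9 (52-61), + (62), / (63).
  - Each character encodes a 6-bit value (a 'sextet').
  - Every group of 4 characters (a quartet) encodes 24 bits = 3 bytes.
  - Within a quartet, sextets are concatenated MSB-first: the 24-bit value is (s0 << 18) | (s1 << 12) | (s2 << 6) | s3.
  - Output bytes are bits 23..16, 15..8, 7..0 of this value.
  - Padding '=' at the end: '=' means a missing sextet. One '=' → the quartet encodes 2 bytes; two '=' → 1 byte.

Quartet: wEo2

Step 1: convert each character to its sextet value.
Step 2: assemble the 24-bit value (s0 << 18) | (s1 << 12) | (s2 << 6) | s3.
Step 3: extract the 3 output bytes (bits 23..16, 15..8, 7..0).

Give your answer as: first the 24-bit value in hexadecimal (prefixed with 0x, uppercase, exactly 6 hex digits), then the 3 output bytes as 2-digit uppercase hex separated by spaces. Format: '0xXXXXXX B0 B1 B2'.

Sextets: w=48, E=4, o=40, 2=54
24-bit: (48<<18) | (4<<12) | (40<<6) | 54
      = 0xC00000 | 0x004000 | 0x000A00 | 0x000036
      = 0xC04A36
Bytes: (v>>16)&0xFF=C0, (v>>8)&0xFF=4A, v&0xFF=36

Answer: 0xC04A36 C0 4A 36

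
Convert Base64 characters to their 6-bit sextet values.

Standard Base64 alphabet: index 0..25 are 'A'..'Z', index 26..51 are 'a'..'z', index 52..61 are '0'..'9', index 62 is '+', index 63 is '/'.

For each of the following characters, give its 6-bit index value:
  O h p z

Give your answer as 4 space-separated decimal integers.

'O': A..Z range, ord('O') − ord('A') = 14
'h': a..z range, 26 + ord('h') − ord('a') = 33
'p': a..z range, 26 + ord('p') − ord('a') = 41
'z': a..z range, 26 + ord('z') − ord('a') = 51

Answer: 14 33 41 51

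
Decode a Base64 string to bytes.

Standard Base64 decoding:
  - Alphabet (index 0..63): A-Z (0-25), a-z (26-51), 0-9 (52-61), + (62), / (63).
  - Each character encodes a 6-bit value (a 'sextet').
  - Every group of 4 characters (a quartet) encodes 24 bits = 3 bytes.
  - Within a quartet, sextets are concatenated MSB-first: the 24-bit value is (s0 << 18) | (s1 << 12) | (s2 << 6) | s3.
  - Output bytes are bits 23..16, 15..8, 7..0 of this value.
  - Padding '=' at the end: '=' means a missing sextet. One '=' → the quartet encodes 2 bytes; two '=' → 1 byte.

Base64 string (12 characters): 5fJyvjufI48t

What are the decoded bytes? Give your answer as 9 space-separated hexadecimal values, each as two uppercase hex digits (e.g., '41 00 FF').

After char 0 ('5'=57): chars_in_quartet=1 acc=0x39 bytes_emitted=0
After char 1 ('f'=31): chars_in_quartet=2 acc=0xE5F bytes_emitted=0
After char 2 ('J'=9): chars_in_quartet=3 acc=0x397C9 bytes_emitted=0
After char 3 ('y'=50): chars_in_quartet=4 acc=0xE5F272 -> emit E5 F2 72, reset; bytes_emitted=3
After char 4 ('v'=47): chars_in_quartet=1 acc=0x2F bytes_emitted=3
After char 5 ('j'=35): chars_in_quartet=2 acc=0xBE3 bytes_emitted=3
After char 6 ('u'=46): chars_in_quartet=3 acc=0x2F8EE bytes_emitted=3
After char 7 ('f'=31): chars_in_quartet=4 acc=0xBE3B9F -> emit BE 3B 9F, reset; bytes_emitted=6
After char 8 ('I'=8): chars_in_quartet=1 acc=0x8 bytes_emitted=6
After char 9 ('4'=56): chars_in_quartet=2 acc=0x238 bytes_emitted=6
After char 10 ('8'=60): chars_in_quartet=3 acc=0x8E3C bytes_emitted=6
After char 11 ('t'=45): chars_in_quartet=4 acc=0x238F2D -> emit 23 8F 2D, reset; bytes_emitted=9

Answer: E5 F2 72 BE 3B 9F 23 8F 2D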